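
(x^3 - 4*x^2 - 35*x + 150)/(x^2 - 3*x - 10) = (x^2 + x - 30)/(x + 2)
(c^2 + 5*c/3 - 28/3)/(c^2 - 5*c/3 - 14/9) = 3*(c + 4)/(3*c + 2)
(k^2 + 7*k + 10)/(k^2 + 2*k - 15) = (k + 2)/(k - 3)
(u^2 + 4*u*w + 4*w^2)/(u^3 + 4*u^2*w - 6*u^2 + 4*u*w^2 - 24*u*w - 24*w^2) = 1/(u - 6)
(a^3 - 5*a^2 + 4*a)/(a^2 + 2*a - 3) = a*(a - 4)/(a + 3)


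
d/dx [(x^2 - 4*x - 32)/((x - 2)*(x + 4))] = 6/(x^2 - 4*x + 4)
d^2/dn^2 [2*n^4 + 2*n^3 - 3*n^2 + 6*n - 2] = 24*n^2 + 12*n - 6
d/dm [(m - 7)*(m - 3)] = 2*m - 10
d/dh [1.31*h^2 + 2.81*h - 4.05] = 2.62*h + 2.81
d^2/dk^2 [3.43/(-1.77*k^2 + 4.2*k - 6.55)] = (21.491694*k^2 - 50.99724*k - 3.43*(3.54*k - 4.2)*(7.08*k - 8.4) + 79.53141)/(1.77*k^2 - 4.2*k + 6.55)^3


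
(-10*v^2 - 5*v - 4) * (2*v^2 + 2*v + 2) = -20*v^4 - 30*v^3 - 38*v^2 - 18*v - 8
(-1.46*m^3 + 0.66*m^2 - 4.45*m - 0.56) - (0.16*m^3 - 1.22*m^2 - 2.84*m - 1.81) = -1.62*m^3 + 1.88*m^2 - 1.61*m + 1.25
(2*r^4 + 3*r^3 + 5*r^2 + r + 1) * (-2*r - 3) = -4*r^5 - 12*r^4 - 19*r^3 - 17*r^2 - 5*r - 3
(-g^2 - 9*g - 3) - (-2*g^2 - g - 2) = g^2 - 8*g - 1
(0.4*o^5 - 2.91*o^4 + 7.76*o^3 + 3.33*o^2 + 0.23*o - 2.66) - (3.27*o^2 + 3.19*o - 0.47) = 0.4*o^5 - 2.91*o^4 + 7.76*o^3 + 0.0600000000000001*o^2 - 2.96*o - 2.19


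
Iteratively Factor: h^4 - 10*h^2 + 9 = (h + 3)*(h^3 - 3*h^2 - h + 3) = (h - 1)*(h + 3)*(h^2 - 2*h - 3) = (h - 1)*(h + 1)*(h + 3)*(h - 3)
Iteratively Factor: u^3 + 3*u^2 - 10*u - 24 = (u - 3)*(u^2 + 6*u + 8) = (u - 3)*(u + 4)*(u + 2)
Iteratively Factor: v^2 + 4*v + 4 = (v + 2)*(v + 2)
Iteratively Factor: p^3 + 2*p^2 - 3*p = (p)*(p^2 + 2*p - 3) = p*(p - 1)*(p + 3)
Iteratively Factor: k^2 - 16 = (k - 4)*(k + 4)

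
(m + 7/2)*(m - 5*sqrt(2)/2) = m^2 - 5*sqrt(2)*m/2 + 7*m/2 - 35*sqrt(2)/4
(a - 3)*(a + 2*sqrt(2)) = a^2 - 3*a + 2*sqrt(2)*a - 6*sqrt(2)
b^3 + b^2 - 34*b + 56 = (b - 4)*(b - 2)*(b + 7)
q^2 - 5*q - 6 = (q - 6)*(q + 1)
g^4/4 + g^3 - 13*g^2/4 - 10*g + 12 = (g/4 + 1)*(g - 3)*(g - 1)*(g + 4)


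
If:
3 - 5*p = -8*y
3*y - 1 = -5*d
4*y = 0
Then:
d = 1/5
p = 3/5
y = 0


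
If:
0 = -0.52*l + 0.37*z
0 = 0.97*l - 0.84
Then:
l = 0.87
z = 1.22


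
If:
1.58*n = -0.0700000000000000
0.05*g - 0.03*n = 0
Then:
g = -0.03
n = -0.04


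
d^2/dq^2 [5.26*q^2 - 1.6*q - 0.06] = 10.5200000000000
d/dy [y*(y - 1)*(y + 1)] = 3*y^2 - 1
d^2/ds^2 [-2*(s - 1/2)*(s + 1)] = -4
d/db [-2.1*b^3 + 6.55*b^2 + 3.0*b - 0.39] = -6.3*b^2 + 13.1*b + 3.0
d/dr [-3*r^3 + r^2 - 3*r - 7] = -9*r^2 + 2*r - 3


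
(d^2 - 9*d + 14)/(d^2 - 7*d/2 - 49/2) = 2*(d - 2)/(2*d + 7)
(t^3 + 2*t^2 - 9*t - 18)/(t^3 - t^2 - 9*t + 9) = (t + 2)/(t - 1)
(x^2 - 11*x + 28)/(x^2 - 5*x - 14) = (x - 4)/(x + 2)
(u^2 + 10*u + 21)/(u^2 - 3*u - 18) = (u + 7)/(u - 6)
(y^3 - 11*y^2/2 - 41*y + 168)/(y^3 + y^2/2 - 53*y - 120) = (2*y - 7)/(2*y + 5)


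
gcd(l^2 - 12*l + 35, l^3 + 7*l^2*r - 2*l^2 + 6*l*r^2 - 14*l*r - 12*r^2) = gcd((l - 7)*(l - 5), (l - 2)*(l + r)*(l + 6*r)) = 1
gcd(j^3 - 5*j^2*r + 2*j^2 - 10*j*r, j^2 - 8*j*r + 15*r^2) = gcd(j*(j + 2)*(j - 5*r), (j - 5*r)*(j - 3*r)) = -j + 5*r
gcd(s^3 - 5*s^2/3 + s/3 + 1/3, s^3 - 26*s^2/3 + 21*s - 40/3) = s - 1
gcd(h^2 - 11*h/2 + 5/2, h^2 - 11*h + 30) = h - 5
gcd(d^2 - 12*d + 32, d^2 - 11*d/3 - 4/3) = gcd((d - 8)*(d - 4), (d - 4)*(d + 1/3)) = d - 4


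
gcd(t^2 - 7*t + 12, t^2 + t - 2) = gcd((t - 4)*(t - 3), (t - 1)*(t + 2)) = 1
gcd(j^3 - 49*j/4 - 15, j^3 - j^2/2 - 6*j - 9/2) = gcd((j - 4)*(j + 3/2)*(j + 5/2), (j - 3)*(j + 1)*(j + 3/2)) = j + 3/2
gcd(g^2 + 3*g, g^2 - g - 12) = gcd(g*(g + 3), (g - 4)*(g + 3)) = g + 3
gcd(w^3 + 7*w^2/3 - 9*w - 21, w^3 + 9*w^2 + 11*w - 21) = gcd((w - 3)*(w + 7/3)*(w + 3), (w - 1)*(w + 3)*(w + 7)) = w + 3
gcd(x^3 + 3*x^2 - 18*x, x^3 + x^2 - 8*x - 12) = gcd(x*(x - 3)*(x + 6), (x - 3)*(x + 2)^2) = x - 3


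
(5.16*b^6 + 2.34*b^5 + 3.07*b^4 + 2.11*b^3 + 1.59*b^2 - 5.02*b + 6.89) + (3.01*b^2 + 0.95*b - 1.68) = 5.16*b^6 + 2.34*b^5 + 3.07*b^4 + 2.11*b^3 + 4.6*b^2 - 4.07*b + 5.21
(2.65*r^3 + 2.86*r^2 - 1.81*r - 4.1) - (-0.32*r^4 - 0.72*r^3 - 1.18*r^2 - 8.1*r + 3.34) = 0.32*r^4 + 3.37*r^3 + 4.04*r^2 + 6.29*r - 7.44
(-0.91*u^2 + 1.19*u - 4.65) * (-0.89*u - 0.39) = 0.8099*u^3 - 0.7042*u^2 + 3.6744*u + 1.8135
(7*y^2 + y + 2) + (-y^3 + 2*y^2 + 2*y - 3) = -y^3 + 9*y^2 + 3*y - 1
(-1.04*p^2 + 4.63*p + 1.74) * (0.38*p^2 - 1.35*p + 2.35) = -0.3952*p^4 + 3.1634*p^3 - 8.0333*p^2 + 8.5315*p + 4.089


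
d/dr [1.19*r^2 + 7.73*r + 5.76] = 2.38*r + 7.73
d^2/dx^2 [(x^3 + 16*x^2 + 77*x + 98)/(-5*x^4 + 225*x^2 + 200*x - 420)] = 2*(-x^6 - 42*x^5 - 333*x^4 + 530*x^3 + 8715*x^2 - 9408*x - 112357)/(5*(x^9 - 6*x^8 - 111*x^7 + 610*x^6 + 4047*x^5 - 19914*x^4 - 42965*x^3 + 201222*x^2 - 216972*x + 74088))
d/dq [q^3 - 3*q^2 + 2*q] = 3*q^2 - 6*q + 2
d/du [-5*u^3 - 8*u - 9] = -15*u^2 - 8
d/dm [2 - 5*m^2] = -10*m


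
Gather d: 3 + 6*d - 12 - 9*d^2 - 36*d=-9*d^2 - 30*d - 9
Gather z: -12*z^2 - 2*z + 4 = -12*z^2 - 2*z + 4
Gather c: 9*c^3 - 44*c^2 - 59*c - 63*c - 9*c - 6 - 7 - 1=9*c^3 - 44*c^2 - 131*c - 14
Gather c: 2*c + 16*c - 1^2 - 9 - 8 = 18*c - 18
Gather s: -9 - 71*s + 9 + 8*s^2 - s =8*s^2 - 72*s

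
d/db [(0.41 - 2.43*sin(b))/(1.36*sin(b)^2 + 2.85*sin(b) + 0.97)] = (3.3048*sin(b)^2 - 1.1152*sin(b) - 3.5256)*cos(b)/(1.8496*sin(b)^4 + 7.752*sin(b)^3 + 10.7609*sin(b)^2 + 5.529*sin(b) + 0.9409)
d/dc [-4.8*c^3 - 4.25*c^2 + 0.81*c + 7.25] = -14.4*c^2 - 8.5*c + 0.81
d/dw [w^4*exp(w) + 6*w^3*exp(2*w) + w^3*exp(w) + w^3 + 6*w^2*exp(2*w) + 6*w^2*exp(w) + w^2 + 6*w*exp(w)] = w^4*exp(w) + 12*w^3*exp(2*w) + 5*w^3*exp(w) + 30*w^2*exp(2*w) + 9*w^2*exp(w) + 3*w^2 + 12*w*exp(2*w) + 18*w*exp(w) + 2*w + 6*exp(w)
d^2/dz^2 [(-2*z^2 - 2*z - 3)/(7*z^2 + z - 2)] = 6*(-28*z^3 - 175*z^2 - 49*z - 19)/(343*z^6 + 147*z^5 - 273*z^4 - 83*z^3 + 78*z^2 + 12*z - 8)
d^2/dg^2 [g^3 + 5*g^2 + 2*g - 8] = 6*g + 10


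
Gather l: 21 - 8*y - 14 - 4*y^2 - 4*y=-4*y^2 - 12*y + 7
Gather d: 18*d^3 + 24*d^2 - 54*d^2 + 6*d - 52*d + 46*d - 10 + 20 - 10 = 18*d^3 - 30*d^2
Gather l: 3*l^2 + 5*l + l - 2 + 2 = 3*l^2 + 6*l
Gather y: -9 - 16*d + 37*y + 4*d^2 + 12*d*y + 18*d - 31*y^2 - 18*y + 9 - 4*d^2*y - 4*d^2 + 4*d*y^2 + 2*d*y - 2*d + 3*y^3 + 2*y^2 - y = 3*y^3 + y^2*(4*d - 29) + y*(-4*d^2 + 14*d + 18)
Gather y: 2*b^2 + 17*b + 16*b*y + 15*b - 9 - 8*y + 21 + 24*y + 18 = 2*b^2 + 32*b + y*(16*b + 16) + 30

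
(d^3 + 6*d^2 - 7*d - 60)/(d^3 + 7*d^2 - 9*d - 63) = (d^2 + 9*d + 20)/(d^2 + 10*d + 21)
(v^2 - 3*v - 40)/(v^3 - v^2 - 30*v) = (v - 8)/(v*(v - 6))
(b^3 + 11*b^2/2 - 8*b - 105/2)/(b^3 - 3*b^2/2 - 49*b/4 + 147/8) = 4*(b^2 + 2*b - 15)/(4*b^2 - 20*b + 21)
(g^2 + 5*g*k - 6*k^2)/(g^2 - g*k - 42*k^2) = (g - k)/(g - 7*k)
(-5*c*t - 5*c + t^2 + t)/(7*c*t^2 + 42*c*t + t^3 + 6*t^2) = (-5*c*t - 5*c + t^2 + t)/(t*(7*c*t + 42*c + t^2 + 6*t))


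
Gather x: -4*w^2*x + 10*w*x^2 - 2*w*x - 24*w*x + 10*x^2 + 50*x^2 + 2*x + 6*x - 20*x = x^2*(10*w + 60) + x*(-4*w^2 - 26*w - 12)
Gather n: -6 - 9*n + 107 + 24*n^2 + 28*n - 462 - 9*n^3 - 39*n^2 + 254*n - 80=-9*n^3 - 15*n^2 + 273*n - 441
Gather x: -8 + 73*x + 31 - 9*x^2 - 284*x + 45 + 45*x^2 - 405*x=36*x^2 - 616*x + 68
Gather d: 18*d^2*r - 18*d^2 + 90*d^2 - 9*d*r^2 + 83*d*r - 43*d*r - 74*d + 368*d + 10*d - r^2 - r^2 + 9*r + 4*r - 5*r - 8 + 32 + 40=d^2*(18*r + 72) + d*(-9*r^2 + 40*r + 304) - 2*r^2 + 8*r + 64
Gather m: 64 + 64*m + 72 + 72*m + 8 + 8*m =144*m + 144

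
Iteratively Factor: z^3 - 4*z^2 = (z)*(z^2 - 4*z) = z*(z - 4)*(z)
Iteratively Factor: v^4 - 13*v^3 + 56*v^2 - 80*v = (v - 4)*(v^3 - 9*v^2 + 20*v) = (v - 5)*(v - 4)*(v^2 - 4*v) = (v - 5)*(v - 4)^2*(v)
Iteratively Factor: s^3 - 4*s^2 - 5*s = (s + 1)*(s^2 - 5*s) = (s - 5)*(s + 1)*(s)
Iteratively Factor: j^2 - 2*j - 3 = (j - 3)*(j + 1)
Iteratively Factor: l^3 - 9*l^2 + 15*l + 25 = (l - 5)*(l^2 - 4*l - 5) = (l - 5)^2*(l + 1)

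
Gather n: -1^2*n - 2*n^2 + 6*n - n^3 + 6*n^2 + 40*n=-n^3 + 4*n^2 + 45*n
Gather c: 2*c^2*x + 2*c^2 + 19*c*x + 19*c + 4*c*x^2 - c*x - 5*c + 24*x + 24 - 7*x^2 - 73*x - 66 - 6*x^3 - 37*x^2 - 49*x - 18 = c^2*(2*x + 2) + c*(4*x^2 + 18*x + 14) - 6*x^3 - 44*x^2 - 98*x - 60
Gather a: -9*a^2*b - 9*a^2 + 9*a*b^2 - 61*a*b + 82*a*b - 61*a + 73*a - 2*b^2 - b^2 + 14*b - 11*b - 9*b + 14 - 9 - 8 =a^2*(-9*b - 9) + a*(9*b^2 + 21*b + 12) - 3*b^2 - 6*b - 3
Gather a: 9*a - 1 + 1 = 9*a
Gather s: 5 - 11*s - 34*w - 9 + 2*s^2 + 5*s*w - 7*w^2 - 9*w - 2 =2*s^2 + s*(5*w - 11) - 7*w^2 - 43*w - 6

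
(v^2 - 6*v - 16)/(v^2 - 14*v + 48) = (v + 2)/(v - 6)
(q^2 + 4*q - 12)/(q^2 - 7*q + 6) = (q^2 + 4*q - 12)/(q^2 - 7*q + 6)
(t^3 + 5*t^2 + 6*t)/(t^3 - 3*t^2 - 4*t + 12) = t*(t + 3)/(t^2 - 5*t + 6)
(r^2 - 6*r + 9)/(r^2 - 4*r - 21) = (-r^2 + 6*r - 9)/(-r^2 + 4*r + 21)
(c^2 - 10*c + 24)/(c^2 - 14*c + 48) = (c - 4)/(c - 8)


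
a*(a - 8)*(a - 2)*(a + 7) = a^4 - 3*a^3 - 54*a^2 + 112*a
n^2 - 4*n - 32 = (n - 8)*(n + 4)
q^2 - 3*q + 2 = (q - 2)*(q - 1)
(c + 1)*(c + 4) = c^2 + 5*c + 4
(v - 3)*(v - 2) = v^2 - 5*v + 6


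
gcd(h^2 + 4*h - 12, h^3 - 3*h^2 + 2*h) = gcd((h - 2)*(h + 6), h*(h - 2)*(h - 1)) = h - 2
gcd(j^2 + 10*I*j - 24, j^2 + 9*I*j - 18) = j + 6*I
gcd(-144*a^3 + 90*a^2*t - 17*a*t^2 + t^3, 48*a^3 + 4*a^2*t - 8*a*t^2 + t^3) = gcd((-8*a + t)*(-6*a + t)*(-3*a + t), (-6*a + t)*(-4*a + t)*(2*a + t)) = -6*a + t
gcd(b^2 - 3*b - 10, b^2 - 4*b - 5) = b - 5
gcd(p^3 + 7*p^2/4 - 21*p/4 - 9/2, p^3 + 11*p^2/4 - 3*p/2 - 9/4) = p^2 + 15*p/4 + 9/4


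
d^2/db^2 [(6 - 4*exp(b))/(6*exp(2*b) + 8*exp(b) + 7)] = (-144*exp(4*b) + 1056*exp(3*b) + 1872*exp(2*b) - 400*exp(b) - 532)*exp(b)/(216*exp(6*b) + 864*exp(5*b) + 1908*exp(4*b) + 2528*exp(3*b) + 2226*exp(2*b) + 1176*exp(b) + 343)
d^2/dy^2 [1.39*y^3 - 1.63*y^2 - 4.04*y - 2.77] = 8.34*y - 3.26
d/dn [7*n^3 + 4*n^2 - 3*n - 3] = 21*n^2 + 8*n - 3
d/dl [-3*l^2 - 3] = -6*l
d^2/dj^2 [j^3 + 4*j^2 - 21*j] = 6*j + 8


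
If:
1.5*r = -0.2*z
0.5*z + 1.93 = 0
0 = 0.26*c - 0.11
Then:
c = 0.42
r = 0.51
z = -3.86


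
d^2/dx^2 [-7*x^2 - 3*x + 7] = -14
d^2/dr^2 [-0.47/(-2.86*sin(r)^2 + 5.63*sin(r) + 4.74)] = (15.377648*sin(r)^4 - 22.703538*sin(r)^3 + 17.317103*sin(r)^2 + 32.864562*sin(r) - 42.538102)/(-2.86*sin(r)^2 + 5.63*sin(r) + 4.74)^3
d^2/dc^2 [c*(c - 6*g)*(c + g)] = 6*c - 10*g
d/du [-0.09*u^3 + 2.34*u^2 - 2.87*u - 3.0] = -0.27*u^2 + 4.68*u - 2.87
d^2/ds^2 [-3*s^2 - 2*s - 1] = -6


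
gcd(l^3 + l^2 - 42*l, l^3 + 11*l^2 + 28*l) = l^2 + 7*l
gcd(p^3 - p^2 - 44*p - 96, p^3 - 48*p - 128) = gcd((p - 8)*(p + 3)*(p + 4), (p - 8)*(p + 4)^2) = p^2 - 4*p - 32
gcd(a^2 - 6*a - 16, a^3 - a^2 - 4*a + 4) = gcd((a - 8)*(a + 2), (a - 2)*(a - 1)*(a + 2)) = a + 2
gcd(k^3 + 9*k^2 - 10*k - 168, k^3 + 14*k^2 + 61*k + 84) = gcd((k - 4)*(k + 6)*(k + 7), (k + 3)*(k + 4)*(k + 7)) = k + 7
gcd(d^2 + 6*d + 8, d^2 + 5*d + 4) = d + 4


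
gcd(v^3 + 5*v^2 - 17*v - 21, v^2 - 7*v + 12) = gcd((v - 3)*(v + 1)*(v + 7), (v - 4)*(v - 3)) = v - 3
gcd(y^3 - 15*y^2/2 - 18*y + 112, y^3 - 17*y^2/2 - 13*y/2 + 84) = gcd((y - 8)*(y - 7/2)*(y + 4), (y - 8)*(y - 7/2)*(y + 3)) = y^2 - 23*y/2 + 28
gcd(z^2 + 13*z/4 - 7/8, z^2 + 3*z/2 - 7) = z + 7/2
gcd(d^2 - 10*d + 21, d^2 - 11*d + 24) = d - 3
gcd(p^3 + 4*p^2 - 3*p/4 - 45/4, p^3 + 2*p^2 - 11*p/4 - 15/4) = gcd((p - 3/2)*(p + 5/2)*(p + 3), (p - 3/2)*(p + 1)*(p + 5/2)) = p^2 + p - 15/4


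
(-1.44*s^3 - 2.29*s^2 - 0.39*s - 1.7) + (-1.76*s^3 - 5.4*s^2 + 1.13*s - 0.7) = -3.2*s^3 - 7.69*s^2 + 0.74*s - 2.4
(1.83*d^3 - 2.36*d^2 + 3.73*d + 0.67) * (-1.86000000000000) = -3.4038*d^3 + 4.3896*d^2 - 6.9378*d - 1.2462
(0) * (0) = 0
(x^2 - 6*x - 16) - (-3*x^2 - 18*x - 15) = 4*x^2 + 12*x - 1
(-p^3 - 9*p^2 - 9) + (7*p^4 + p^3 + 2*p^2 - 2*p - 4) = 7*p^4 - 7*p^2 - 2*p - 13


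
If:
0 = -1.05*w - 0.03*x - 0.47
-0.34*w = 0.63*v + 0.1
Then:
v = 0.0154195011337868*x + 0.0828420256991686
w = -0.0285714285714286*x - 0.447619047619048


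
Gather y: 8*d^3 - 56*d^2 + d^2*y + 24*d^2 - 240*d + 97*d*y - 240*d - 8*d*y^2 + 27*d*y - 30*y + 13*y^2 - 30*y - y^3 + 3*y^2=8*d^3 - 32*d^2 - 480*d - y^3 + y^2*(16 - 8*d) + y*(d^2 + 124*d - 60)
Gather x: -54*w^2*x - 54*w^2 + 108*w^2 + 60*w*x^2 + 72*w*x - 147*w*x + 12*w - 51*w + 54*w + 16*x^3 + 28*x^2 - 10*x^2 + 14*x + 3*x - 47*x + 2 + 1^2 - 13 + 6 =54*w^2 + 15*w + 16*x^3 + x^2*(60*w + 18) + x*(-54*w^2 - 75*w - 30) - 4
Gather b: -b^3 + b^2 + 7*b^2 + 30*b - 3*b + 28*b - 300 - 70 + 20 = -b^3 + 8*b^2 + 55*b - 350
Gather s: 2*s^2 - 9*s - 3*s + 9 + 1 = 2*s^2 - 12*s + 10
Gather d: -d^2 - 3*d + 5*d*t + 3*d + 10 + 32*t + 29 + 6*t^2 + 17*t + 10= -d^2 + 5*d*t + 6*t^2 + 49*t + 49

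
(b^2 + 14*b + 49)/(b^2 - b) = (b^2 + 14*b + 49)/(b*(b - 1))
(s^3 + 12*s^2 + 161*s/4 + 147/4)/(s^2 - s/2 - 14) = (2*s^2 + 17*s + 21)/(2*(s - 4))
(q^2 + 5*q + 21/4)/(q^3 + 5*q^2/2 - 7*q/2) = (q + 3/2)/(q*(q - 1))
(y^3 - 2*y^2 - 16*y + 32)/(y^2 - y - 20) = (y^2 - 6*y + 8)/(y - 5)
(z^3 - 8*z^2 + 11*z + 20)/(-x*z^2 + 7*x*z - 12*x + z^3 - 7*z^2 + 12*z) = (-z^2 + 4*z + 5)/(x*z - 3*x - z^2 + 3*z)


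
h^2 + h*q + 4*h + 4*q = (h + 4)*(h + q)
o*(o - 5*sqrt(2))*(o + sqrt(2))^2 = o^4 - 3*sqrt(2)*o^3 - 18*o^2 - 10*sqrt(2)*o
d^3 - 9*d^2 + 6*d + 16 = (d - 8)*(d - 2)*(d + 1)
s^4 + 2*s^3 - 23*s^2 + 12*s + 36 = (s - 3)*(s - 2)*(s + 1)*(s + 6)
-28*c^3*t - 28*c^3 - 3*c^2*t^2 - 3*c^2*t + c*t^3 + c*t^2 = (-7*c + t)*(4*c + t)*(c*t + c)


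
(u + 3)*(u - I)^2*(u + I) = u^4 + 3*u^3 - I*u^3 + u^2 - 3*I*u^2 + 3*u - I*u - 3*I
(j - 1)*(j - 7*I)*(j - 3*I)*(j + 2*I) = j^4 - j^3 - 8*I*j^3 - j^2 + 8*I*j^2 + j - 42*I*j + 42*I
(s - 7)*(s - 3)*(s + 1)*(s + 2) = s^4 - 7*s^3 - 7*s^2 + 43*s + 42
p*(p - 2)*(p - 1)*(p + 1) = p^4 - 2*p^3 - p^2 + 2*p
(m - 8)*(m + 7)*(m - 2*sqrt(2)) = m^3 - 2*sqrt(2)*m^2 - m^2 - 56*m + 2*sqrt(2)*m + 112*sqrt(2)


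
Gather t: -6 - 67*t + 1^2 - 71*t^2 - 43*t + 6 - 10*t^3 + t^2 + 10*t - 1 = -10*t^3 - 70*t^2 - 100*t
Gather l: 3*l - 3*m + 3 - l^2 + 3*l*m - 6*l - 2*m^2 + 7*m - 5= -l^2 + l*(3*m - 3) - 2*m^2 + 4*m - 2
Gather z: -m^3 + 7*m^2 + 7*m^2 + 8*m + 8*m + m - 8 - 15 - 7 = -m^3 + 14*m^2 + 17*m - 30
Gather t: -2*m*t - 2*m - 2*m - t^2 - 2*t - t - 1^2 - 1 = -4*m - t^2 + t*(-2*m - 3) - 2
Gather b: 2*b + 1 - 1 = 2*b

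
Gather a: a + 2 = a + 2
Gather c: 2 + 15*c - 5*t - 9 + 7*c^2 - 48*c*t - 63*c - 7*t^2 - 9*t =7*c^2 + c*(-48*t - 48) - 7*t^2 - 14*t - 7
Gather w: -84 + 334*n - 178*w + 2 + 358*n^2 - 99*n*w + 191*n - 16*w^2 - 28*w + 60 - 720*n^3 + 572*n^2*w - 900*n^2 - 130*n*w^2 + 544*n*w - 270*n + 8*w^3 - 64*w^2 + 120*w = -720*n^3 - 542*n^2 + 255*n + 8*w^3 + w^2*(-130*n - 80) + w*(572*n^2 + 445*n - 86) - 22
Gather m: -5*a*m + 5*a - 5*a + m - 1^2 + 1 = m*(1 - 5*a)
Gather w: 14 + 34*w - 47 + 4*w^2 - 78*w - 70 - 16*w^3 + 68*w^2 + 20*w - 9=-16*w^3 + 72*w^2 - 24*w - 112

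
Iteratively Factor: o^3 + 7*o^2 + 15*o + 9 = (o + 3)*(o^2 + 4*o + 3) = (o + 3)^2*(o + 1)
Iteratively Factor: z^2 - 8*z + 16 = (z - 4)*(z - 4)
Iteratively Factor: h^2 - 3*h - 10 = (h - 5)*(h + 2)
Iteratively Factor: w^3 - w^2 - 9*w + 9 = (w + 3)*(w^2 - 4*w + 3) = (w - 3)*(w + 3)*(w - 1)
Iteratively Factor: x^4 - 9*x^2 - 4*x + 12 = (x - 1)*(x^3 + x^2 - 8*x - 12) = (x - 1)*(x + 2)*(x^2 - x - 6) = (x - 1)*(x + 2)^2*(x - 3)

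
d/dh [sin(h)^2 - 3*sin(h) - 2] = (2*sin(h) - 3)*cos(h)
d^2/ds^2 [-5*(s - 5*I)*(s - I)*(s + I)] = -30*s + 50*I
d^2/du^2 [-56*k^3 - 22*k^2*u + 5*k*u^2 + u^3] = 10*k + 6*u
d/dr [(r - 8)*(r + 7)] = 2*r - 1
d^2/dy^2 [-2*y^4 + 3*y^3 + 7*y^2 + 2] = -24*y^2 + 18*y + 14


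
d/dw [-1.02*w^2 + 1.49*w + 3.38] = 1.49 - 2.04*w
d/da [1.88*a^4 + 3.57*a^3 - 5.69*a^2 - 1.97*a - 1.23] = 7.52*a^3 + 10.71*a^2 - 11.38*a - 1.97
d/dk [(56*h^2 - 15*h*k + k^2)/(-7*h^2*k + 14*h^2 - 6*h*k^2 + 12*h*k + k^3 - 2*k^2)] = (8*h^2 + 16*h*k - 18*h - k^2)/(h^2*k^2 - 4*h^2*k + 4*h^2 + 2*h*k^3 - 8*h*k^2 + 8*h*k + k^4 - 4*k^3 + 4*k^2)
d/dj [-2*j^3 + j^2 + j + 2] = -6*j^2 + 2*j + 1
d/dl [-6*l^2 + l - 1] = 1 - 12*l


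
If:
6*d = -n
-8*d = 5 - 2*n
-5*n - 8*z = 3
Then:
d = -1/4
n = 3/2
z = -21/16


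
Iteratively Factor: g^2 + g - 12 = (g + 4)*(g - 3)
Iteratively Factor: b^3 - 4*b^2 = (b)*(b^2 - 4*b) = b^2*(b - 4)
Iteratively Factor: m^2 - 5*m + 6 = (m - 2)*(m - 3)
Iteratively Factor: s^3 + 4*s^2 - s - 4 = (s - 1)*(s^2 + 5*s + 4) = (s - 1)*(s + 1)*(s + 4)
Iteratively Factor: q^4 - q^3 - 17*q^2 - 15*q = (q - 5)*(q^3 + 4*q^2 + 3*q) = (q - 5)*(q + 1)*(q^2 + 3*q) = (q - 5)*(q + 1)*(q + 3)*(q)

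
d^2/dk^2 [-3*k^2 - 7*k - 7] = -6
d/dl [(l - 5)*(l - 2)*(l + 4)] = 3*l^2 - 6*l - 18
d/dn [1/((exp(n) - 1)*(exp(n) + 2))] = (-2*exp(n) - 1)*exp(n)/(exp(4*n) + 2*exp(3*n) - 3*exp(2*n) - 4*exp(n) + 4)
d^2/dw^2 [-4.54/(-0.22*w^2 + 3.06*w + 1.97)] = (0.439472*w^2 - 6.112656*w - 4.54*(0.44*w - 3.06)*(0.88*w - 6.12) - 3.935272)/(-0.22*w^2 + 3.06*w + 1.97)^3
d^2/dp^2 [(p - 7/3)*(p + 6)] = 2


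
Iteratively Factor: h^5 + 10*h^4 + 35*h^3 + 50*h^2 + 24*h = (h + 3)*(h^4 + 7*h^3 + 14*h^2 + 8*h) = (h + 2)*(h + 3)*(h^3 + 5*h^2 + 4*h) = (h + 1)*(h + 2)*(h + 3)*(h^2 + 4*h) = (h + 1)*(h + 2)*(h + 3)*(h + 4)*(h)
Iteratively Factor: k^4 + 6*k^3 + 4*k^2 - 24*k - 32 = (k - 2)*(k^3 + 8*k^2 + 20*k + 16) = (k - 2)*(k + 4)*(k^2 + 4*k + 4) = (k - 2)*(k + 2)*(k + 4)*(k + 2)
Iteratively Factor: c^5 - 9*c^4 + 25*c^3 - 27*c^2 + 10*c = (c - 1)*(c^4 - 8*c^3 + 17*c^2 - 10*c) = c*(c - 1)*(c^3 - 8*c^2 + 17*c - 10) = c*(c - 5)*(c - 1)*(c^2 - 3*c + 2) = c*(c - 5)*(c - 2)*(c - 1)*(c - 1)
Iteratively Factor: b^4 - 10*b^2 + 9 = (b - 1)*(b^3 + b^2 - 9*b - 9) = (b - 3)*(b - 1)*(b^2 + 4*b + 3) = (b - 3)*(b - 1)*(b + 1)*(b + 3)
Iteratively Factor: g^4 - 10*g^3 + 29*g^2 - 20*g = (g - 1)*(g^3 - 9*g^2 + 20*g) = (g - 5)*(g - 1)*(g^2 - 4*g) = (g - 5)*(g - 4)*(g - 1)*(g)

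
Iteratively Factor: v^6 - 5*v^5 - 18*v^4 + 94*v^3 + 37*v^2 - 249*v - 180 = (v + 1)*(v^5 - 6*v^4 - 12*v^3 + 106*v^2 - 69*v - 180) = (v + 1)^2*(v^4 - 7*v^3 - 5*v^2 + 111*v - 180) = (v - 3)*(v + 1)^2*(v^3 - 4*v^2 - 17*v + 60) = (v - 3)^2*(v + 1)^2*(v^2 - v - 20) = (v - 3)^2*(v + 1)^2*(v + 4)*(v - 5)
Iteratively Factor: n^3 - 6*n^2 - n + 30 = (n - 5)*(n^2 - n - 6) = (n - 5)*(n - 3)*(n + 2)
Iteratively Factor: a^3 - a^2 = (a)*(a^2 - a) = a*(a - 1)*(a)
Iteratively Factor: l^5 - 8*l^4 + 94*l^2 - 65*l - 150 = (l - 5)*(l^4 - 3*l^3 - 15*l^2 + 19*l + 30) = (l - 5)^2*(l^3 + 2*l^2 - 5*l - 6) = (l - 5)^2*(l + 3)*(l^2 - l - 2) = (l - 5)^2*(l + 1)*(l + 3)*(l - 2)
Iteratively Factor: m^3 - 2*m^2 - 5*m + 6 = (m - 1)*(m^2 - m - 6) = (m - 3)*(m - 1)*(m + 2)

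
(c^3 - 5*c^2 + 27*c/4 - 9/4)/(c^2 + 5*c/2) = (4*c^3 - 20*c^2 + 27*c - 9)/(2*c*(2*c + 5))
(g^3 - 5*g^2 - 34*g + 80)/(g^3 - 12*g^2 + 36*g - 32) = (g + 5)/(g - 2)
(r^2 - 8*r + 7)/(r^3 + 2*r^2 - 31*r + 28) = (r - 7)/(r^2 + 3*r - 28)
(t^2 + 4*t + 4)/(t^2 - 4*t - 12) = (t + 2)/(t - 6)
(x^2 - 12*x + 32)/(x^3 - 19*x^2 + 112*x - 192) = (x - 4)/(x^2 - 11*x + 24)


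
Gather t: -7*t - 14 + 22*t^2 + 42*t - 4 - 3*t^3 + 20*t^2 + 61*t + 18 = -3*t^3 + 42*t^2 + 96*t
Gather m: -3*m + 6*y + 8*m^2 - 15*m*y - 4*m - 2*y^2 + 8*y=8*m^2 + m*(-15*y - 7) - 2*y^2 + 14*y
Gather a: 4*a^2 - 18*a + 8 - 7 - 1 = 4*a^2 - 18*a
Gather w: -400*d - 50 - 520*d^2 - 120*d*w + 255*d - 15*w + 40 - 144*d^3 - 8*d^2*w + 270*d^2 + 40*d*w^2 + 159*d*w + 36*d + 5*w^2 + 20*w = -144*d^3 - 250*d^2 - 109*d + w^2*(40*d + 5) + w*(-8*d^2 + 39*d + 5) - 10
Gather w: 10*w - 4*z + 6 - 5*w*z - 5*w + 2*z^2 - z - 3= w*(5 - 5*z) + 2*z^2 - 5*z + 3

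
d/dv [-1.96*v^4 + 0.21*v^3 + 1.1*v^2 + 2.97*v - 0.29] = -7.84*v^3 + 0.63*v^2 + 2.2*v + 2.97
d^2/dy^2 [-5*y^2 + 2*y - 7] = -10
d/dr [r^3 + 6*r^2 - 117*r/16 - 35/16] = 3*r^2 + 12*r - 117/16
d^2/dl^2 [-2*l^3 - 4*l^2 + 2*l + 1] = -12*l - 8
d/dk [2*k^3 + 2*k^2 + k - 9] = 6*k^2 + 4*k + 1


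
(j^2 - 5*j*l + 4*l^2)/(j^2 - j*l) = (j - 4*l)/j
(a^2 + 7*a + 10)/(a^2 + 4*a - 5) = (a + 2)/(a - 1)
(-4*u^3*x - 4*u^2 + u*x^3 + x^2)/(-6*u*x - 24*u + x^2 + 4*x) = (4*u^3*x + 4*u^2 - u*x^3 - x^2)/(6*u*x + 24*u - x^2 - 4*x)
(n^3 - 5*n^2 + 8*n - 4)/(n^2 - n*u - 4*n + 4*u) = (n^3 - 5*n^2 + 8*n - 4)/(n^2 - n*u - 4*n + 4*u)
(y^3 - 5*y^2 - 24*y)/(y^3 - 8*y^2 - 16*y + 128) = y*(y + 3)/(y^2 - 16)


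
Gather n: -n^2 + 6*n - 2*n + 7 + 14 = -n^2 + 4*n + 21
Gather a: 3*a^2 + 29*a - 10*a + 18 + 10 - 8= 3*a^2 + 19*a + 20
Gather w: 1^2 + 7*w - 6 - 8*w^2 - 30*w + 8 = -8*w^2 - 23*w + 3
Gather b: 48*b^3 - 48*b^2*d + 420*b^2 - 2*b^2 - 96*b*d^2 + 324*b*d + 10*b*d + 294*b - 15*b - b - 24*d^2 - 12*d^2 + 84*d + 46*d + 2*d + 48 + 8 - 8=48*b^3 + b^2*(418 - 48*d) + b*(-96*d^2 + 334*d + 278) - 36*d^2 + 132*d + 48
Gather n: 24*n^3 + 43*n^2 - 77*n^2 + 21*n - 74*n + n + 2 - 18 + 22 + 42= 24*n^3 - 34*n^2 - 52*n + 48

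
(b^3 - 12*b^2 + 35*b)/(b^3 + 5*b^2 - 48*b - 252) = b*(b - 5)/(b^2 + 12*b + 36)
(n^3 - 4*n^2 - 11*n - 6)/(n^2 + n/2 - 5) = 2*(n^3 - 4*n^2 - 11*n - 6)/(2*n^2 + n - 10)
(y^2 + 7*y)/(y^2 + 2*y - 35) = y/(y - 5)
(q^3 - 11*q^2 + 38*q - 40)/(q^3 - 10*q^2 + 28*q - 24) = (q^2 - 9*q + 20)/(q^2 - 8*q + 12)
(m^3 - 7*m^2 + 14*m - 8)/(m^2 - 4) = (m^2 - 5*m + 4)/(m + 2)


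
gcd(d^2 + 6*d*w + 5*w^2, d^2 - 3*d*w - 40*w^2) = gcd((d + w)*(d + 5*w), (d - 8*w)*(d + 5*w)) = d + 5*w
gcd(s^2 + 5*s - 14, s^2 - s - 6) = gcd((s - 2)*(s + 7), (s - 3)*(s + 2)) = 1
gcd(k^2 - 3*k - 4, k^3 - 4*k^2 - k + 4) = k^2 - 3*k - 4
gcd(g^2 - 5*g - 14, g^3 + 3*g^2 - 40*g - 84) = g + 2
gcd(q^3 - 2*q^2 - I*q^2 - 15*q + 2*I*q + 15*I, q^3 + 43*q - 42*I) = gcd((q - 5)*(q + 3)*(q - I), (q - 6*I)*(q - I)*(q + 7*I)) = q - I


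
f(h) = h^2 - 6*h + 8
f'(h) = 2*h - 6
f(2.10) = -0.19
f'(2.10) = -1.80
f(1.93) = 0.14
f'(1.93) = -2.14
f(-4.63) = 57.22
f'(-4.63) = -15.26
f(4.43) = 1.04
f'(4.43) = 2.86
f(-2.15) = 25.52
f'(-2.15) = -10.30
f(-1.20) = 16.64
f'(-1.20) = -8.40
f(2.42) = -0.66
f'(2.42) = -1.16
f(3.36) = -0.87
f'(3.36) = 0.72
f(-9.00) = 143.00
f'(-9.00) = -24.00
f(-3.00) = 35.00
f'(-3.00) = -12.00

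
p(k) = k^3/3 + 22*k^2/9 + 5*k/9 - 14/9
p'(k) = k^2 + 44*k/9 + 5/9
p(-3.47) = 12.02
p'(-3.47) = -4.37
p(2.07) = 13.03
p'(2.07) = 14.96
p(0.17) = -1.39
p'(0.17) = 1.42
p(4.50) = 80.82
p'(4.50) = 42.81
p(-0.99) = -0.03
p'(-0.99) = -3.30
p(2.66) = 23.49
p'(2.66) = 20.64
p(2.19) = 14.89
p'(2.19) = 16.06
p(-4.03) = 14.09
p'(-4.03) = -2.91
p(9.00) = 444.44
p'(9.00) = 125.56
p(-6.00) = 11.11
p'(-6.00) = 7.22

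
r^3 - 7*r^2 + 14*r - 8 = (r - 4)*(r - 2)*(r - 1)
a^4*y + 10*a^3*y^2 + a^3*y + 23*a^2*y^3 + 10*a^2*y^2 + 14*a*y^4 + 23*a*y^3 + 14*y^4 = (a + y)*(a + 2*y)*(a + 7*y)*(a*y + y)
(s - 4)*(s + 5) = s^2 + s - 20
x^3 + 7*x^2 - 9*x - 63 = (x - 3)*(x + 3)*(x + 7)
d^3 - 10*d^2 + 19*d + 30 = (d - 6)*(d - 5)*(d + 1)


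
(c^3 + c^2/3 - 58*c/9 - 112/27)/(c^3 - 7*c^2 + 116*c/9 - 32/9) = (9*c^2 + 27*c + 14)/(3*(3*c^2 - 13*c + 4))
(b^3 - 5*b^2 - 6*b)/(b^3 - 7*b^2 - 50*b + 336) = b*(b + 1)/(b^2 - b - 56)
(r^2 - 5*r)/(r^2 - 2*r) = (r - 5)/(r - 2)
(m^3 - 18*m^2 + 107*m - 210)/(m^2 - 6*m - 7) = (m^2 - 11*m + 30)/(m + 1)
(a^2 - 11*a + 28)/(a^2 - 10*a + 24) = (a - 7)/(a - 6)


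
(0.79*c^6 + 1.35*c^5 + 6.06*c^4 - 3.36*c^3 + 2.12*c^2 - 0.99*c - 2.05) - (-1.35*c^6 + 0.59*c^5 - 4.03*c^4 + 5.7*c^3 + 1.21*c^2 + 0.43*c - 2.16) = 2.14*c^6 + 0.76*c^5 + 10.09*c^4 - 9.06*c^3 + 0.91*c^2 - 1.42*c + 0.11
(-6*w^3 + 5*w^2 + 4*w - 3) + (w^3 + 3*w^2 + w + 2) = -5*w^3 + 8*w^2 + 5*w - 1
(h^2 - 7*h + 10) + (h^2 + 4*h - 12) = 2*h^2 - 3*h - 2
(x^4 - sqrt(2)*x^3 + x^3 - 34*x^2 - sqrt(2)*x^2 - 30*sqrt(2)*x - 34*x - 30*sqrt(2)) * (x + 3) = x^5 - sqrt(2)*x^4 + 4*x^4 - 31*x^3 - 4*sqrt(2)*x^3 - 136*x^2 - 33*sqrt(2)*x^2 - 120*sqrt(2)*x - 102*x - 90*sqrt(2)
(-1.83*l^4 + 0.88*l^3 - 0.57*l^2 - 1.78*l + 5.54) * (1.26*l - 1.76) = -2.3058*l^5 + 4.3296*l^4 - 2.267*l^3 - 1.2396*l^2 + 10.1132*l - 9.7504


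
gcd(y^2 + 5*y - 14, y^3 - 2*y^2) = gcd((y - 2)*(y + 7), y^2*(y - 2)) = y - 2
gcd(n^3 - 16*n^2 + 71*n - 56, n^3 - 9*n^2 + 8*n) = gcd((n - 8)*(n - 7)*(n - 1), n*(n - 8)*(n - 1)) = n^2 - 9*n + 8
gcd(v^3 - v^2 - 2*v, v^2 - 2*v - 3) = v + 1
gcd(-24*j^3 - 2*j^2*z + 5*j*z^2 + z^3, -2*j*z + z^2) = -2*j + z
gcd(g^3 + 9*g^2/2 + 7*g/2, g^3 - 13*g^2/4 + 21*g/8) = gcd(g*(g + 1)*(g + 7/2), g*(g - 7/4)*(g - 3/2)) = g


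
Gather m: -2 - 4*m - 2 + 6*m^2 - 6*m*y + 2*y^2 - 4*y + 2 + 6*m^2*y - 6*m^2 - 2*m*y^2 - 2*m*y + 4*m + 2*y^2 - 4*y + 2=6*m^2*y + m*(-2*y^2 - 8*y) + 4*y^2 - 8*y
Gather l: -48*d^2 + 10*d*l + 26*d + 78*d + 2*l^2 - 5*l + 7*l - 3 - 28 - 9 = -48*d^2 + 104*d + 2*l^2 + l*(10*d + 2) - 40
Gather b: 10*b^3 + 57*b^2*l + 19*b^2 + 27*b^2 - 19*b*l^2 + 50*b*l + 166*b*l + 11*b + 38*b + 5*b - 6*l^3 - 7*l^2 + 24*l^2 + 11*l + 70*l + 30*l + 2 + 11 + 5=10*b^3 + b^2*(57*l + 46) + b*(-19*l^2 + 216*l + 54) - 6*l^3 + 17*l^2 + 111*l + 18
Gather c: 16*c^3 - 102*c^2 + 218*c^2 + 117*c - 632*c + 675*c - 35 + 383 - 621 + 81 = 16*c^3 + 116*c^2 + 160*c - 192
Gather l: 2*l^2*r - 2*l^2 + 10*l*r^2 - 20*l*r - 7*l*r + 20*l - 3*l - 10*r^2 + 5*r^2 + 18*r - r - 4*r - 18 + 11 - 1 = l^2*(2*r - 2) + l*(10*r^2 - 27*r + 17) - 5*r^2 + 13*r - 8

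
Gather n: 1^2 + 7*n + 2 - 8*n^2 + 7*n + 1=-8*n^2 + 14*n + 4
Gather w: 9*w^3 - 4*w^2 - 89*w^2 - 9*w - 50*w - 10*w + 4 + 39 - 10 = 9*w^3 - 93*w^2 - 69*w + 33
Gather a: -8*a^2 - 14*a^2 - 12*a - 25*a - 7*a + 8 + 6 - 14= -22*a^2 - 44*a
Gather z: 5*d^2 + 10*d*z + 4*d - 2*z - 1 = 5*d^2 + 4*d + z*(10*d - 2) - 1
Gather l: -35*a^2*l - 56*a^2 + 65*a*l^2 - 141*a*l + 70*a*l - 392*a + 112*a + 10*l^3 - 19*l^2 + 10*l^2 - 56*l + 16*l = -56*a^2 - 280*a + 10*l^3 + l^2*(65*a - 9) + l*(-35*a^2 - 71*a - 40)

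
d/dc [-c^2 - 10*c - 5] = -2*c - 10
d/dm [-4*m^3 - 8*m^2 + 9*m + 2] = -12*m^2 - 16*m + 9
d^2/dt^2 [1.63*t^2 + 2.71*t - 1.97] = 3.26000000000000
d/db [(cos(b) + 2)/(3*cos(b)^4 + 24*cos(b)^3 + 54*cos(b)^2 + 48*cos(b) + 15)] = (cos(b) + 3)^2*sin(b)/((cos(b) + 1)^4*(cos(b) + 5)^2)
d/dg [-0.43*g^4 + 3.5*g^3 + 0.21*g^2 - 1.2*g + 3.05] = -1.72*g^3 + 10.5*g^2 + 0.42*g - 1.2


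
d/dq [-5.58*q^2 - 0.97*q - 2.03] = -11.16*q - 0.97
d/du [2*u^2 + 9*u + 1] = 4*u + 9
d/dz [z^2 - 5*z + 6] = 2*z - 5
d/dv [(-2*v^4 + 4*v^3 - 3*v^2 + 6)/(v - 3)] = (-6*v^4 + 32*v^3 - 39*v^2 + 18*v - 6)/(v^2 - 6*v + 9)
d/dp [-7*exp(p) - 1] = -7*exp(p)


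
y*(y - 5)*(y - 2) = y^3 - 7*y^2 + 10*y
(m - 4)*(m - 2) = m^2 - 6*m + 8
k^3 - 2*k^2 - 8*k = k*(k - 4)*(k + 2)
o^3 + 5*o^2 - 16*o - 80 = (o - 4)*(o + 4)*(o + 5)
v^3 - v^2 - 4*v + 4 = (v - 2)*(v - 1)*(v + 2)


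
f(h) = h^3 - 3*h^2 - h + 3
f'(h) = 3*h^2 - 6*h - 1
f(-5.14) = -206.92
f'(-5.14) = 109.10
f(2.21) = -3.07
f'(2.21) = 0.39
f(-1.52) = -5.92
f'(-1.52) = 15.05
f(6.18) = 118.27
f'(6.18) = 76.50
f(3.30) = 2.97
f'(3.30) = 11.87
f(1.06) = -0.24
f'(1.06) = -3.99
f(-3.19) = -56.80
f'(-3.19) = 48.67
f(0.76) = 0.95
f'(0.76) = -3.83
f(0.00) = 3.00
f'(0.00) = -1.00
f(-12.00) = -2145.00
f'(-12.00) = 503.00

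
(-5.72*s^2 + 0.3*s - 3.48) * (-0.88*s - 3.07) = 5.0336*s^3 + 17.2964*s^2 + 2.1414*s + 10.6836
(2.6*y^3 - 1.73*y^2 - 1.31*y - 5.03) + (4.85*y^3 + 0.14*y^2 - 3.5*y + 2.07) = 7.45*y^3 - 1.59*y^2 - 4.81*y - 2.96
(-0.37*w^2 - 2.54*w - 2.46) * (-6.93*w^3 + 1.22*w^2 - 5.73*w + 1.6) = 2.5641*w^5 + 17.1508*w^4 + 16.0691*w^3 + 10.961*w^2 + 10.0318*w - 3.936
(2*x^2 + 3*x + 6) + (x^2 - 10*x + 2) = 3*x^2 - 7*x + 8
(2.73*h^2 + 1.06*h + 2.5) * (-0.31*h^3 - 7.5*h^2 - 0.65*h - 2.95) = -0.8463*h^5 - 20.8036*h^4 - 10.4995*h^3 - 27.4925*h^2 - 4.752*h - 7.375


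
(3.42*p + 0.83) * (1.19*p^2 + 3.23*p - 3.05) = 4.0698*p^3 + 12.0343*p^2 - 7.7501*p - 2.5315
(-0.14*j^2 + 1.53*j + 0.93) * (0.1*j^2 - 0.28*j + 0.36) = -0.014*j^4 + 0.1922*j^3 - 0.3858*j^2 + 0.2904*j + 0.3348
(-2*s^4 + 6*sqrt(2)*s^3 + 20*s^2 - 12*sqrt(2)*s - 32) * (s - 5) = -2*s^5 + 6*sqrt(2)*s^4 + 10*s^4 - 30*sqrt(2)*s^3 + 20*s^3 - 100*s^2 - 12*sqrt(2)*s^2 - 32*s + 60*sqrt(2)*s + 160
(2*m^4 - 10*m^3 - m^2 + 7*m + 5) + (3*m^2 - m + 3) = 2*m^4 - 10*m^3 + 2*m^2 + 6*m + 8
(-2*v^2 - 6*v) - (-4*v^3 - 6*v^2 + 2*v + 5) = 4*v^3 + 4*v^2 - 8*v - 5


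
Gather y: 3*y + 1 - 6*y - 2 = -3*y - 1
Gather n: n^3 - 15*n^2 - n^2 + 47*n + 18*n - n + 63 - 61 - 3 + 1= n^3 - 16*n^2 + 64*n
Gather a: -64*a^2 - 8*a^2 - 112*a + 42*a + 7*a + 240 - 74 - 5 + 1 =-72*a^2 - 63*a + 162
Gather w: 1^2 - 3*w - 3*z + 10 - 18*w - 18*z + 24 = -21*w - 21*z + 35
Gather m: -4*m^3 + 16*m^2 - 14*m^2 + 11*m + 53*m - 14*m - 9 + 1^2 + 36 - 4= -4*m^3 + 2*m^2 + 50*m + 24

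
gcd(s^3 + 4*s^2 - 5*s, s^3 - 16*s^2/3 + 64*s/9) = s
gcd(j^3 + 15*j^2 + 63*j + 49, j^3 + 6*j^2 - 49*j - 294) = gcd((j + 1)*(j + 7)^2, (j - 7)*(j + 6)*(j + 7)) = j + 7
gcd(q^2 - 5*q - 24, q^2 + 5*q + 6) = q + 3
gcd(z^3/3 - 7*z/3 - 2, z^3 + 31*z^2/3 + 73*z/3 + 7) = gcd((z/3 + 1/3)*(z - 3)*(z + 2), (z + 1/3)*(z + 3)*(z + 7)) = 1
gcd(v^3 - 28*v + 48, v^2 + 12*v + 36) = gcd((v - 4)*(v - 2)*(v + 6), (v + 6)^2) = v + 6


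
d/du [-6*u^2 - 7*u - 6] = -12*u - 7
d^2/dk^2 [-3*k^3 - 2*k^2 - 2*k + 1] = -18*k - 4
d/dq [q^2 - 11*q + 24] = 2*q - 11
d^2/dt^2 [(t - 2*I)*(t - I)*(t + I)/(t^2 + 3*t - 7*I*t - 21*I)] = (t^3*(-50 - 30*I) + t^2*(-630 - 390*I) + t*(-2730 + 90*I) + 210 + 2050*I)/(t^6 + t^5*(9 - 21*I) + t^4*(-120 - 189*I) + t^3*(-1296 - 224*I) + t^2*(-3969 + 2520*I) + t*(-3969 + 9261*I) + 9261*I)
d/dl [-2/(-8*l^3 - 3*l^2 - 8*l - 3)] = 4*(-12*l^2 - 3*l - 4)/(8*l^3 + 3*l^2 + 8*l + 3)^2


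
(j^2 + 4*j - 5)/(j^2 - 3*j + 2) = (j + 5)/(j - 2)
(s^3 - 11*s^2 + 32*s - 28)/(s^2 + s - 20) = (s^3 - 11*s^2 + 32*s - 28)/(s^2 + s - 20)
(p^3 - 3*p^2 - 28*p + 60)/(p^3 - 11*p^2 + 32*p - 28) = (p^2 - p - 30)/(p^2 - 9*p + 14)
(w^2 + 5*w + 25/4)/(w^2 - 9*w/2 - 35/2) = (w + 5/2)/(w - 7)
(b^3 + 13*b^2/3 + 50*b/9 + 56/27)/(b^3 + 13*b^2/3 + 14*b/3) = (b^2 + 2*b + 8/9)/(b*(b + 2))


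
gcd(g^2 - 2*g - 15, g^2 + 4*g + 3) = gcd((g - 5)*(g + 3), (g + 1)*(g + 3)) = g + 3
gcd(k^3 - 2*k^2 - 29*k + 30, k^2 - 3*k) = 1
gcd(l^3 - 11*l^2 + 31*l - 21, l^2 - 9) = l - 3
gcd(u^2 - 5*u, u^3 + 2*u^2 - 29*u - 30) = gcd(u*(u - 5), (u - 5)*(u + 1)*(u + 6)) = u - 5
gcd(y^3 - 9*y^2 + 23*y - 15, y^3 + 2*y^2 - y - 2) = y - 1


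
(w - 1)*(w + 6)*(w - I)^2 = w^4 + 5*w^3 - 2*I*w^3 - 7*w^2 - 10*I*w^2 - 5*w + 12*I*w + 6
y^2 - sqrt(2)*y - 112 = (y - 8*sqrt(2))*(y + 7*sqrt(2))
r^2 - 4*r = r*(r - 4)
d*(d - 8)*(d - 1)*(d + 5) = d^4 - 4*d^3 - 37*d^2 + 40*d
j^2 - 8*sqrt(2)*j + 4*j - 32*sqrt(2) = (j + 4)*(j - 8*sqrt(2))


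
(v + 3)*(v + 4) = v^2 + 7*v + 12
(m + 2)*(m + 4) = m^2 + 6*m + 8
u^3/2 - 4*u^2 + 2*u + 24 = (u/2 + 1)*(u - 6)*(u - 4)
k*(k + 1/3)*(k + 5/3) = k^3 + 2*k^2 + 5*k/9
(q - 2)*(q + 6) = q^2 + 4*q - 12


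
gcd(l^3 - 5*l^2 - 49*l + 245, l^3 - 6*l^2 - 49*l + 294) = l^2 - 49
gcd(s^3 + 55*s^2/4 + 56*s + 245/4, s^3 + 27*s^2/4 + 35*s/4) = s^2 + 27*s/4 + 35/4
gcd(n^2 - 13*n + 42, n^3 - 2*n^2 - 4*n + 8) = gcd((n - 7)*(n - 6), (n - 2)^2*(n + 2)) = 1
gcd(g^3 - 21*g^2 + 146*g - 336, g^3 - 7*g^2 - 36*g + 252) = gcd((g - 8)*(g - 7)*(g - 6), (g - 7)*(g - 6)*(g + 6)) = g^2 - 13*g + 42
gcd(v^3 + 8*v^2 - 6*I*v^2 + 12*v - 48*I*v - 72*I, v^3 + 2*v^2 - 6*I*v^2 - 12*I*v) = v^2 + v*(2 - 6*I) - 12*I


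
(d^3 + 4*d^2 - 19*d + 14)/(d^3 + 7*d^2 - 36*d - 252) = (d^2 - 3*d + 2)/(d^2 - 36)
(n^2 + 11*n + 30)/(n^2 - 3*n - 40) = (n + 6)/(n - 8)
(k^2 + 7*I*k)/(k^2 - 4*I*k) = (k + 7*I)/(k - 4*I)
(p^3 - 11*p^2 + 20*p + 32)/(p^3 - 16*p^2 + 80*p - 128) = (p + 1)/(p - 4)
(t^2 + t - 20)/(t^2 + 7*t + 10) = (t - 4)/(t + 2)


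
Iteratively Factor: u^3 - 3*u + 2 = (u - 1)*(u^2 + u - 2) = (u - 1)^2*(u + 2)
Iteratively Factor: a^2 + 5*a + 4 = (a + 1)*(a + 4)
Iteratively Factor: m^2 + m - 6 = (m - 2)*(m + 3)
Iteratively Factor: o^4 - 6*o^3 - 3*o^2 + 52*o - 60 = (o + 3)*(o^3 - 9*o^2 + 24*o - 20) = (o - 2)*(o + 3)*(o^2 - 7*o + 10) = (o - 2)^2*(o + 3)*(o - 5)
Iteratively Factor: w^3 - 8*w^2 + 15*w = (w - 5)*(w^2 - 3*w) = w*(w - 5)*(w - 3)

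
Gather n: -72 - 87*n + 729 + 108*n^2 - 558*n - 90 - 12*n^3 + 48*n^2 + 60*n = -12*n^3 + 156*n^2 - 585*n + 567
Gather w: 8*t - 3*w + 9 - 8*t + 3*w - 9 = 0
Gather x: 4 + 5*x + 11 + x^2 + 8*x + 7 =x^2 + 13*x + 22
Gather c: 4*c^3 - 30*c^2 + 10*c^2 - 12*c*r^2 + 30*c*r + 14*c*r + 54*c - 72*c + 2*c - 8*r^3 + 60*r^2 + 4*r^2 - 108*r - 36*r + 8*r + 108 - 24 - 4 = 4*c^3 - 20*c^2 + c*(-12*r^2 + 44*r - 16) - 8*r^3 + 64*r^2 - 136*r + 80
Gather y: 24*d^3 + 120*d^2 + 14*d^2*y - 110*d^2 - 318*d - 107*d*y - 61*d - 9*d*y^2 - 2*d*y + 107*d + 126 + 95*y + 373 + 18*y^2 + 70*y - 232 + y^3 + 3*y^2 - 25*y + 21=24*d^3 + 10*d^2 - 272*d + y^3 + y^2*(21 - 9*d) + y*(14*d^2 - 109*d + 140) + 288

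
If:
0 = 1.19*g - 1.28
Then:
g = 1.08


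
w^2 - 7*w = w*(w - 7)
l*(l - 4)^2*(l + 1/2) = l^4 - 15*l^3/2 + 12*l^2 + 8*l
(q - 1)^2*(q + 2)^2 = q^4 + 2*q^3 - 3*q^2 - 4*q + 4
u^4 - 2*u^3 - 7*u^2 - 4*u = u*(u - 4)*(u + 1)^2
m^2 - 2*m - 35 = (m - 7)*(m + 5)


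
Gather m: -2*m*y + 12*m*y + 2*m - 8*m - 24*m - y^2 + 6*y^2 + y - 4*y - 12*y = m*(10*y - 30) + 5*y^2 - 15*y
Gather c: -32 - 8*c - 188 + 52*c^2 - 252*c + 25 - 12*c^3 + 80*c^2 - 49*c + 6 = -12*c^3 + 132*c^2 - 309*c - 189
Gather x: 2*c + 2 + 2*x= 2*c + 2*x + 2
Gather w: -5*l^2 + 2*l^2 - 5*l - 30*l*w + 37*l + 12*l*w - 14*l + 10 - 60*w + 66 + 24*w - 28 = -3*l^2 + 18*l + w*(-18*l - 36) + 48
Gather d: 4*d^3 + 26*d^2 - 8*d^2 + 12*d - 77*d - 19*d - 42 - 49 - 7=4*d^3 + 18*d^2 - 84*d - 98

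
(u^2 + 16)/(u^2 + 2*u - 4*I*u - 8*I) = (u + 4*I)/(u + 2)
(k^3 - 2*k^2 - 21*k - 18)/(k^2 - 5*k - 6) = k + 3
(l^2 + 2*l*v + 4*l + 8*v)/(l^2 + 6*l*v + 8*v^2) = (l + 4)/(l + 4*v)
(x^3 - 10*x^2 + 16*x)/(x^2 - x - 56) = x*(x - 2)/(x + 7)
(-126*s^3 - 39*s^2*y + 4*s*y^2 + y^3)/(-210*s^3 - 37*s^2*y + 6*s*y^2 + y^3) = (3*s + y)/(5*s + y)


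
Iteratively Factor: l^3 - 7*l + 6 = (l - 1)*(l^2 + l - 6) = (l - 2)*(l - 1)*(l + 3)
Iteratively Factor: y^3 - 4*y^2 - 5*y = (y - 5)*(y^2 + y) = y*(y - 5)*(y + 1)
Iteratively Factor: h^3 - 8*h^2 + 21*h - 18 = (h - 3)*(h^2 - 5*h + 6) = (h - 3)^2*(h - 2)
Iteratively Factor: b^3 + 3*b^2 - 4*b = (b - 1)*(b^2 + 4*b) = b*(b - 1)*(b + 4)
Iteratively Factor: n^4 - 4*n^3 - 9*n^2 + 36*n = (n)*(n^3 - 4*n^2 - 9*n + 36) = n*(n + 3)*(n^2 - 7*n + 12) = n*(n - 3)*(n + 3)*(n - 4)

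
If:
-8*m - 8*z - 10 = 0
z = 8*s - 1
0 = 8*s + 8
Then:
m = 31/4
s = -1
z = -9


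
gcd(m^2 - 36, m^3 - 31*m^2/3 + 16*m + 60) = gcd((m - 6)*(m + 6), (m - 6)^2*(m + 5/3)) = m - 6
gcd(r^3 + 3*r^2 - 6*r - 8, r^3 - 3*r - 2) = r^2 - r - 2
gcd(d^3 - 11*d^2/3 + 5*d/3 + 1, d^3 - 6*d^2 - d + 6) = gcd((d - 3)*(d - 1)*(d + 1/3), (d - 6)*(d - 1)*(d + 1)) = d - 1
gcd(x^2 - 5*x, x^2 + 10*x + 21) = 1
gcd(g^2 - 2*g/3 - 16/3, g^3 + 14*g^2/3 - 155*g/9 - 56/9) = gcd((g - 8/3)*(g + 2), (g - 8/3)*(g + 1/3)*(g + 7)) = g - 8/3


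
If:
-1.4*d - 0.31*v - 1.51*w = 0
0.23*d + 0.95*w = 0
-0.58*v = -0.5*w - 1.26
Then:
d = -0.69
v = 2.32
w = 0.17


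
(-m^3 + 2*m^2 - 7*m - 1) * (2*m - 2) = -2*m^4 + 6*m^3 - 18*m^2 + 12*m + 2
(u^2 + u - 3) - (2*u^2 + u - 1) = -u^2 - 2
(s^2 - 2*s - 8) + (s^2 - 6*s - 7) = 2*s^2 - 8*s - 15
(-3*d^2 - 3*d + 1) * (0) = 0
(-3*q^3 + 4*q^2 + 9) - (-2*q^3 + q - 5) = -q^3 + 4*q^2 - q + 14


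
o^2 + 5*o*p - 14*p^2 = (o - 2*p)*(o + 7*p)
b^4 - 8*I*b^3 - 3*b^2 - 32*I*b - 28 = (b - 7*I)*(b - 2*I)*(b - I)*(b + 2*I)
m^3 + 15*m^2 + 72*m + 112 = (m + 4)^2*(m + 7)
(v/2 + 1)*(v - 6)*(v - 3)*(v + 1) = v^4/2 - 3*v^3 - 7*v^2/2 + 18*v + 18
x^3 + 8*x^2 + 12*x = x*(x + 2)*(x + 6)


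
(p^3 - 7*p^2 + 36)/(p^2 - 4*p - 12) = p - 3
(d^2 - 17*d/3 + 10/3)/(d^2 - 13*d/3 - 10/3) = (3*d - 2)/(3*d + 2)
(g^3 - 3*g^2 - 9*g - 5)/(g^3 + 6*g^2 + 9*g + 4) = (g - 5)/(g + 4)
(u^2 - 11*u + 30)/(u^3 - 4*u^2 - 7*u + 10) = (u - 6)/(u^2 + u - 2)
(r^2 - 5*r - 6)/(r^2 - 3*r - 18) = (r + 1)/(r + 3)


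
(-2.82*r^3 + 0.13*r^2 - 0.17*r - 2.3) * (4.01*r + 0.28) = -11.3082*r^4 - 0.2683*r^3 - 0.6453*r^2 - 9.2706*r - 0.644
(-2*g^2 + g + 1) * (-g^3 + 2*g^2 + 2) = 2*g^5 - 5*g^4 + g^3 - 2*g^2 + 2*g + 2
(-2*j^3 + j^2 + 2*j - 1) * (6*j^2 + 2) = -12*j^5 + 6*j^4 + 8*j^3 - 4*j^2 + 4*j - 2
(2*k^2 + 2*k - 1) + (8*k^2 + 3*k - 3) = 10*k^2 + 5*k - 4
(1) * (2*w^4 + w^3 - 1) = 2*w^4 + w^3 - 1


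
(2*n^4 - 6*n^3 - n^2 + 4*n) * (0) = 0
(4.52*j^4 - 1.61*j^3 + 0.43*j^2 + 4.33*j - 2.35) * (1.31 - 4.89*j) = -22.1028*j^5 + 13.7941*j^4 - 4.2118*j^3 - 20.6104*j^2 + 17.1638*j - 3.0785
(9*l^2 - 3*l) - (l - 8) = 9*l^2 - 4*l + 8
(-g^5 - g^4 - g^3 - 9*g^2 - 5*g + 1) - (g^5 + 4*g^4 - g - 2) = -2*g^5 - 5*g^4 - g^3 - 9*g^2 - 4*g + 3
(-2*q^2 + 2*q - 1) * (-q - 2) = 2*q^3 + 2*q^2 - 3*q + 2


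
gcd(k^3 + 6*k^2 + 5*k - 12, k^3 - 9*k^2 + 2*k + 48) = 1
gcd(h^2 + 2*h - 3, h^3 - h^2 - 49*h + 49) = h - 1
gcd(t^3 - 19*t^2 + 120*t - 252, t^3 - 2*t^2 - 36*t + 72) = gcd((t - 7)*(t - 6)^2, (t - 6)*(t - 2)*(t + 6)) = t - 6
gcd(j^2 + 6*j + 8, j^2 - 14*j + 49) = 1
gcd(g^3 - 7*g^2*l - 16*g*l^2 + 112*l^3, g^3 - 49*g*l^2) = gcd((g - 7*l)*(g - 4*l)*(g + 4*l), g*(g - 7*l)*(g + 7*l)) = g - 7*l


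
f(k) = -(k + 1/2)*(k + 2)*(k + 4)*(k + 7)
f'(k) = -(k + 1/2)*(k + 2)*(k + 4) - (k + 1/2)*(k + 2)*(k + 7) - (k + 1/2)*(k + 4)*(k + 7) - (k + 2)*(k + 4)*(k + 7)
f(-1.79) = 3.12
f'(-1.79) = 14.45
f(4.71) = -3565.62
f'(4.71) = -1929.63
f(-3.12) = -10.02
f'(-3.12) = -1.20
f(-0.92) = 8.49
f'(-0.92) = -8.20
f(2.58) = -889.22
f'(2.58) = -710.82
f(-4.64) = 16.51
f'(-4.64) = -29.04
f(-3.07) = -10.05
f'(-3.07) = -0.06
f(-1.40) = 7.86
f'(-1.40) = 8.80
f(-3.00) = -10.00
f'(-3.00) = 1.50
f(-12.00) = -4600.00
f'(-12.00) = 2355.00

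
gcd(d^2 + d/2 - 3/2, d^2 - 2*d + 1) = d - 1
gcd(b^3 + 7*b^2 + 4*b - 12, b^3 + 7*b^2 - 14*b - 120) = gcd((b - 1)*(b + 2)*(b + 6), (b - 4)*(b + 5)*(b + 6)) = b + 6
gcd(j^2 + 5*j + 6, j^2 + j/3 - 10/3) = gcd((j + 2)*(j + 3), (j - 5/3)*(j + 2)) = j + 2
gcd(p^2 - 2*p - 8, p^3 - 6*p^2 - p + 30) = p + 2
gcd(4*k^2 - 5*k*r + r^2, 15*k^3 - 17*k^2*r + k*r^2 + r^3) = -k + r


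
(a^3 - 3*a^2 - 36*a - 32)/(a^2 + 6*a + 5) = (a^2 - 4*a - 32)/(a + 5)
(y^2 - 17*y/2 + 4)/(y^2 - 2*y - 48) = (y - 1/2)/(y + 6)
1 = 1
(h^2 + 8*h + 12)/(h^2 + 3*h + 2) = (h + 6)/(h + 1)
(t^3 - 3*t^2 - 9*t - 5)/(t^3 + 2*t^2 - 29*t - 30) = (t + 1)/(t + 6)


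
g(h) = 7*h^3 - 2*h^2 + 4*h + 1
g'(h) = 21*h^2 - 4*h + 4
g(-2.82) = -183.17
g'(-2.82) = 182.28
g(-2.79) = -177.75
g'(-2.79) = 178.63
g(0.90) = 8.08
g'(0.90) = 17.41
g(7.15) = 2486.04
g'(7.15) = 1048.97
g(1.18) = 14.44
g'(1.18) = 28.52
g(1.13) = 13.07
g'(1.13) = 26.29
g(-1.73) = -48.15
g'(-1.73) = 73.77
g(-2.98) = -213.93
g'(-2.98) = 202.41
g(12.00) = 11857.00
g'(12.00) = 2980.00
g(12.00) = 11857.00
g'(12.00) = 2980.00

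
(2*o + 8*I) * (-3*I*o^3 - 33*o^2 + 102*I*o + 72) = -6*I*o^4 - 42*o^3 - 60*I*o^2 - 672*o + 576*I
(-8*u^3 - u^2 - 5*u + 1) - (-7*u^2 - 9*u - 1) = -8*u^3 + 6*u^2 + 4*u + 2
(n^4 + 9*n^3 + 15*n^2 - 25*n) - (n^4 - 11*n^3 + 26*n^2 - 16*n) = 20*n^3 - 11*n^2 - 9*n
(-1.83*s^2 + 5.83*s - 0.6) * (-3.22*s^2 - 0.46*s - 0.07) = 5.8926*s^4 - 17.9308*s^3 - 0.6217*s^2 - 0.1321*s + 0.042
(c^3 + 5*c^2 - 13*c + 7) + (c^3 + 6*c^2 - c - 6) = 2*c^3 + 11*c^2 - 14*c + 1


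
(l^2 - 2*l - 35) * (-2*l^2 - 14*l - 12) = -2*l^4 - 10*l^3 + 86*l^2 + 514*l + 420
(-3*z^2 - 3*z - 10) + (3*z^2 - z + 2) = -4*z - 8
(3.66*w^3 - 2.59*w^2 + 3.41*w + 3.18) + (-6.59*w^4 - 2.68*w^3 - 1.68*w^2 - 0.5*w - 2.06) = -6.59*w^4 + 0.98*w^3 - 4.27*w^2 + 2.91*w + 1.12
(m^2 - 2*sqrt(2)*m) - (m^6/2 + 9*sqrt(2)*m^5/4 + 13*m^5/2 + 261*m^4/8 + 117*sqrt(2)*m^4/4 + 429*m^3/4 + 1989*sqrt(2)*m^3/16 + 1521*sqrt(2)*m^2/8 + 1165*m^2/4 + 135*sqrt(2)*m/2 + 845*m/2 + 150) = -m^6/2 - 13*m^5/2 - 9*sqrt(2)*m^5/4 - 117*sqrt(2)*m^4/4 - 261*m^4/8 - 1989*sqrt(2)*m^3/16 - 429*m^3/4 - 1161*m^2/4 - 1521*sqrt(2)*m^2/8 - 845*m/2 - 139*sqrt(2)*m/2 - 150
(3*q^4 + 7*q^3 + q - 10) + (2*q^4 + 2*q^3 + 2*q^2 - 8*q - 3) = 5*q^4 + 9*q^3 + 2*q^2 - 7*q - 13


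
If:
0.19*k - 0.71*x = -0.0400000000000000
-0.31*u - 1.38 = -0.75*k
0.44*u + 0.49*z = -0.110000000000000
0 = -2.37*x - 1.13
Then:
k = -1.99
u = -9.27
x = -0.48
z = 8.10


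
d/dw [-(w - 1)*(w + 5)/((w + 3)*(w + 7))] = 2*(-3*w^2 - 26*w - 67)/(w^4 + 20*w^3 + 142*w^2 + 420*w + 441)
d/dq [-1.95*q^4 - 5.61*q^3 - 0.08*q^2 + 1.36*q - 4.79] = -7.8*q^3 - 16.83*q^2 - 0.16*q + 1.36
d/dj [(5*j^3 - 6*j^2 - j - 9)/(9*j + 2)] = (90*j^3 - 24*j^2 - 24*j + 79)/(81*j^2 + 36*j + 4)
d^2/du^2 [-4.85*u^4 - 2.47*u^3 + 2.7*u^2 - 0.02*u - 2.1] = -58.2*u^2 - 14.82*u + 5.4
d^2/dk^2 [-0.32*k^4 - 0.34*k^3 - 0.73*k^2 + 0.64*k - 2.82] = -3.84*k^2 - 2.04*k - 1.46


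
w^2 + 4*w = w*(w + 4)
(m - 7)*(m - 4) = m^2 - 11*m + 28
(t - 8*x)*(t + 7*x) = t^2 - t*x - 56*x^2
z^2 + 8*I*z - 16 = (z + 4*I)^2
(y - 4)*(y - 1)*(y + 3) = y^3 - 2*y^2 - 11*y + 12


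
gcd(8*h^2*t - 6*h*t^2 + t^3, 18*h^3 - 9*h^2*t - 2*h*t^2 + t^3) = -2*h + t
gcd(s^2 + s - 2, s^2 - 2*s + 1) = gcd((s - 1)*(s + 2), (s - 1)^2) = s - 1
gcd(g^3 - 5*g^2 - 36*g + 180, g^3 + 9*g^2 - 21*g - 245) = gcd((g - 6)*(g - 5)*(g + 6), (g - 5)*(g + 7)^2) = g - 5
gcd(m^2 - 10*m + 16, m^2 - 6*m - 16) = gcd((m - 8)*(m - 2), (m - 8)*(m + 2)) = m - 8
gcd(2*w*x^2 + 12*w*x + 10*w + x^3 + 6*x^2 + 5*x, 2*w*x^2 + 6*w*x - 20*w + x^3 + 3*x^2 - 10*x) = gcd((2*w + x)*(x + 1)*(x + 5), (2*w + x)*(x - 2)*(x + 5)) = 2*w*x + 10*w + x^2 + 5*x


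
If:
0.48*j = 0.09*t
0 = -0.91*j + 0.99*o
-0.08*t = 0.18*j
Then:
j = 0.00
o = 0.00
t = 0.00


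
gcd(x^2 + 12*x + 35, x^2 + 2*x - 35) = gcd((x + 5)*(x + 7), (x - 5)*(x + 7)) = x + 7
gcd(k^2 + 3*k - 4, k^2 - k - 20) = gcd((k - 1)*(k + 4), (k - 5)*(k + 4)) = k + 4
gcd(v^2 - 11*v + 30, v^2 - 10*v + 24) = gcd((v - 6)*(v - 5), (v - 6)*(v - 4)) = v - 6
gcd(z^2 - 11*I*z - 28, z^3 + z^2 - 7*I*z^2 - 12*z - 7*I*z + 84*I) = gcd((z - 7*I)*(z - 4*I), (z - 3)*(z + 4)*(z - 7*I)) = z - 7*I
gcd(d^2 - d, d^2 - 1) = d - 1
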